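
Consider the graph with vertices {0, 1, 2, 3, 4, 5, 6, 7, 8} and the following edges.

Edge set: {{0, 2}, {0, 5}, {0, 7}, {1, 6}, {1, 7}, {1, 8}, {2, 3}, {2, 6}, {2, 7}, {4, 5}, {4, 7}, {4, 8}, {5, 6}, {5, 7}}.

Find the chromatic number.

0, 2, 7 are mutually adjacent, so at least 3 colors are needed.
3 colors suffice: 0=c, 1=b, 2=b, 3=a, 4=c, 5=b, 6=a, 7=a, 8=a. Each edge has distinct colors on its endpoints.

3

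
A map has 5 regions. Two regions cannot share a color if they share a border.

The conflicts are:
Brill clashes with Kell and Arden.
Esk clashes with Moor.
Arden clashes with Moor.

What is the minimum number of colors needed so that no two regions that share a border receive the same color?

Esk and Moor conflict, so at least 2 colors are needed.
One proper 2-coloring: Brill=1, Esk=2, Kell=2, Arden=2, Moor=1. Every pair that conflicts lands in different colors.

2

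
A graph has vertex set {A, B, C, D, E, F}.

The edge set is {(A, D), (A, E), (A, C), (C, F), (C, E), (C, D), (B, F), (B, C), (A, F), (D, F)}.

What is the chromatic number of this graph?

A, C, D, F are mutually adjacent (a clique of size 4), so at least 4 colors are needed.
One proper 4-coloring: A=green, B=green, C=red, D=yellow, E=blue, F=blue. Each edge has distinct colors on its endpoints.

4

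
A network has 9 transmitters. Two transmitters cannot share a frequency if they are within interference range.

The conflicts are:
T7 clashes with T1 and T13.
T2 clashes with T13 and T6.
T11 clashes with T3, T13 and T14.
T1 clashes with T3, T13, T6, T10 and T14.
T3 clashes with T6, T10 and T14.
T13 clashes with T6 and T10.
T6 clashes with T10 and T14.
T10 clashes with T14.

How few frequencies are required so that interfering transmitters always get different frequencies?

T1, T3, T6, T10, T14 pairwise conflict, so at least 5 frequencies are needed.
5 frequencies suffice: T7=3, T2=1, T11=1, T1=1, T3=2, T13=2, T6=3, T10=5, T14=4. Every pair that conflicts lands in different frequencies.

5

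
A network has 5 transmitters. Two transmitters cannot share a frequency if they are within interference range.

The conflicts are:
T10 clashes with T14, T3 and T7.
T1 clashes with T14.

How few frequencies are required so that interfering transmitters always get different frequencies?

T10 and T3 conflict, so at least 2 frequencies are needed.
2 frequencies suffice: frequency 1 → {T10, T1}; frequency 2 → {T14, T3, T7}. Every pair that conflicts lands in different frequencies.

2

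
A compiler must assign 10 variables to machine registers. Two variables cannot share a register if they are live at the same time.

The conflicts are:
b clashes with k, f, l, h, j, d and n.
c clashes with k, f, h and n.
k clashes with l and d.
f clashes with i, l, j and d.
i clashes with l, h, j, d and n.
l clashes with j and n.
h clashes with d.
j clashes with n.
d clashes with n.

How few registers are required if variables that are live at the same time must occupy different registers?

b, l, j, n all conflict with each other, so at least 4 registers are needed.
4 registers suffice: register 1 → {b, c, i}; register 2 → {l, d}; register 3 → {k, f, h, n}; register 4 → {j}. Each listed conflict is separated.

4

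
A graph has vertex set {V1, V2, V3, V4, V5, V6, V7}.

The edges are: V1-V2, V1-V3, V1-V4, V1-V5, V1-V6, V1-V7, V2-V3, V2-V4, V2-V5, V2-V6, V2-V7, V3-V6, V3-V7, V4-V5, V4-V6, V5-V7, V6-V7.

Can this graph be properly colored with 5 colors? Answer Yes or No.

Yes

The chromatic number is 5. V1, V2, V3, V6, V7 are pairwise adjacent (a clique of size 5), so at least 5 colors are needed.
5 colors suffice: V1=2, V2=1, V3=5, V4=4, V5=3, V6=3, V7=4.
That is already a proper 5-coloring.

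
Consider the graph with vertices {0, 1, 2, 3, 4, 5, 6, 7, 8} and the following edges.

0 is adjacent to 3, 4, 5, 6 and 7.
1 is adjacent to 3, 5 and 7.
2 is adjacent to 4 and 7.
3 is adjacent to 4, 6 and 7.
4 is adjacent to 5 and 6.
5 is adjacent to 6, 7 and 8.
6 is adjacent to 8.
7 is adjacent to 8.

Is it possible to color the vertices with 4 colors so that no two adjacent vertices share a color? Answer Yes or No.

Yes

The chromatic number is 4. 0, 4, 5, 6 are pairwise adjacent (a clique of size 4), so at least 4 colors are needed.
4 colors suffice: color a → {4, 7}; color b → {2, 3, 5}; color c → {0, 1, 8}; color d → {6}.
That is already a proper 4-coloring.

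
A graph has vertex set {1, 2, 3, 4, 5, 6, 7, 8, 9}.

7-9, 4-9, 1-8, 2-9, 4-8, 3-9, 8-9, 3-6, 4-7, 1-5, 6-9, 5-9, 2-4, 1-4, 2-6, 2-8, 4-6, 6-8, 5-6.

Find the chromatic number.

5

2, 4, 6, 8, 9 form a clique, so at least 5 colors are needed.
A valid assignment using 5 colors: 1=red, 2=purple, 3=green, 4=green, 5=green, 6=blue, 7=blue, 8=yellow, 9=red. No two adjacent vertices share a color.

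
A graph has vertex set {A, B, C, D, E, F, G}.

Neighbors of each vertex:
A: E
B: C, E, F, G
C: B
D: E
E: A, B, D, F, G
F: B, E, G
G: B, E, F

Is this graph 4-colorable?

The chromatic number is 4. B, E, F, G form a clique, so at least 4 colors are needed.
One proper 4-coloring: A=2, B=2, C=1, D=2, E=1, F=3, G=4.
That is already a proper 4-coloring.

Yes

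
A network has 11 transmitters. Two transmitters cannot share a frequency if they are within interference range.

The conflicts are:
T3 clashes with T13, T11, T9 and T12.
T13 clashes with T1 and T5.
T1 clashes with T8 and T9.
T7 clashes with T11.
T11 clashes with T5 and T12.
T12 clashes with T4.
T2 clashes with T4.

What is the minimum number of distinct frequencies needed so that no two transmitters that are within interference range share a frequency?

T3, T11, T12 all conflict with each other, so at least 3 frequencies are needed.
A valid assignment using 3 frequencies: T3=2, T13=3, T1=1, T8=2, T7=2, T11=1, T5=2, T9=3, T12=3, T2=2, T4=1. Each listed conflict is separated.

3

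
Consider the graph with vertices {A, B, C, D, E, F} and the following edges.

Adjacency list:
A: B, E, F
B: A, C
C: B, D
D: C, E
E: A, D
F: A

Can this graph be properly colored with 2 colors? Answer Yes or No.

No

The cycle E-A-B-C-D-E has odd length 5, so it cannot be 2-colored; at least 3 colors are needed.
So 2 colors are not enough.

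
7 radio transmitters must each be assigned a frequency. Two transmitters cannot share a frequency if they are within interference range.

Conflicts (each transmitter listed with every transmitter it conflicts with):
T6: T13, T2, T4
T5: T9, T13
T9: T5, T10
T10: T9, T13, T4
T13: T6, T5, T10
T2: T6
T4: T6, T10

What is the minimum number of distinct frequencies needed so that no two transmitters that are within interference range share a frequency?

T6 and T4 conflict, so at least 2 frequencies are needed.
2 frequencies suffice: frequency 1 → {T9, T13, T2, T4}; frequency 2 → {T6, T5, T10}. Every pair that conflicts lands in different frequencies.

2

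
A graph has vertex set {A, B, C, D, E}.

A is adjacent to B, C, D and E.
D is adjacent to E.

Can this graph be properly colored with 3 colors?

Yes

The chromatic number is 3. A, D, E are pairwise adjacent, so at least 3 colors are needed.
One proper 3-coloring: A=red, B=blue, C=blue, D=blue, E=green.
That is already a proper 3-coloring.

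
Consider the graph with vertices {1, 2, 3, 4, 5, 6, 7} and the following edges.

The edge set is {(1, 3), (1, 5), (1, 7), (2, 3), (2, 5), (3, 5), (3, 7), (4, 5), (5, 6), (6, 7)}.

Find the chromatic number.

3

1, 3, 7 are pairwise adjacent, so at least 3 colors are needed.
A valid assignment using 3 colors: 1=c, 2=c, 3=b, 4=b, 5=a, 6=b, 7=a. Every edge joins two different colors.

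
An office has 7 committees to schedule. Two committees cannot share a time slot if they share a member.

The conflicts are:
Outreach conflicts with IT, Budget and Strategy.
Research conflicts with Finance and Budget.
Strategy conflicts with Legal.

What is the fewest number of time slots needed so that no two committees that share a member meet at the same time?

2

Research and Budget conflict, so at least 2 time slots are needed.
2 time slots suffice: time slot 1 → {Outreach, Research, Legal}; time slot 2 → {IT, Finance, Budget, Strategy}. No two conflicting committees share a time slot.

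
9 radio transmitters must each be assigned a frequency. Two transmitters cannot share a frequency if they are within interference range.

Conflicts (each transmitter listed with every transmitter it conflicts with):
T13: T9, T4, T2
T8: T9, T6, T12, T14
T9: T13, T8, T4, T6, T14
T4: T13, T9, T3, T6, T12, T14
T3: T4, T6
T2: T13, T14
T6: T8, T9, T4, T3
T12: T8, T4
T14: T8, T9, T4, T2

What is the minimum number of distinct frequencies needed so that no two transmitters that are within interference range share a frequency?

3

T13, T9, T4 all conflict with each other, so at least 3 frequencies are needed.
Using 3 frequencies: T13=3, T8=1, T9=2, T4=1, T3=2, T2=1, T6=3, T12=2, T14=3. No two conflicting transmitters share a frequency.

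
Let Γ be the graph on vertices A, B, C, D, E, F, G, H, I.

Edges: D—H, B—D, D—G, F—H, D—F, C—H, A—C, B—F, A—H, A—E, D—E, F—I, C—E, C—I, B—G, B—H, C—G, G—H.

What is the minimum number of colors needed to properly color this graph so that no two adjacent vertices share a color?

4

B, D, G, H are mutually adjacent (a clique of size 4), so at least 4 colors are needed.
4 colors suffice: color red → {E, H, I}; color blue → {C, D}; color green → {A, F, G}; color yellow → {B}. Each edge has distinct colors on its endpoints.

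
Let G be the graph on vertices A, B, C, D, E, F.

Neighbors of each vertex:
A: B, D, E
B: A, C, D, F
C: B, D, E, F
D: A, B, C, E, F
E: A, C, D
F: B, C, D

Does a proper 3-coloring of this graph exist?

No

B, C, D, F are mutually adjacent (a clique of size 4), so at least 4 colors are needed.
So 3 colors are not enough.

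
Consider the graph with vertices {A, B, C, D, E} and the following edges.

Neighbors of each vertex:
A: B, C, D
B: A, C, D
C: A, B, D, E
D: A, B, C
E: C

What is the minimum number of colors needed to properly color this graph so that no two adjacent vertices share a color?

A, B, C, D are mutually adjacent (a clique of size 4), so at least 4 colors are needed.
4 colors suffice: color red → {C}; color blue → {A, E}; color green → {B}; color yellow → {D}. No two adjacent vertices share a color.

4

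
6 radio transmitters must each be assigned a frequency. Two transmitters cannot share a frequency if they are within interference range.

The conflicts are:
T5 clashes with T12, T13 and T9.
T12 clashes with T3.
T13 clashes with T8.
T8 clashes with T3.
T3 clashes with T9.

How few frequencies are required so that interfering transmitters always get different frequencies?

The cycle T8-T3-T12-T5-T13-T8 has odd length 5, so it cannot be 2-colored; at least 3 frequencies are needed.
Using 3 frequencies: T5=1, T12=2, T13=3, T8=2, T3=1, T9=2. Each listed conflict is separated.

3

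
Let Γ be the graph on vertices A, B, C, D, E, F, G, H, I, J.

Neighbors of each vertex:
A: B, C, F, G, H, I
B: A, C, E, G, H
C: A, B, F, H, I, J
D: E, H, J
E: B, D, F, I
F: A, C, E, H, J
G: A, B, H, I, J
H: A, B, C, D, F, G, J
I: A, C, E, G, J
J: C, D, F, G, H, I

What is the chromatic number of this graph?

A, B, G, H are mutually adjacent (a clique of size 4), so at least 4 colors are needed.
4 colors suffice: color red → {H, I}; color blue → {C, E, G}; color green → {A, J}; color yellow → {B, D, F}. No two adjacent vertices share a color.

4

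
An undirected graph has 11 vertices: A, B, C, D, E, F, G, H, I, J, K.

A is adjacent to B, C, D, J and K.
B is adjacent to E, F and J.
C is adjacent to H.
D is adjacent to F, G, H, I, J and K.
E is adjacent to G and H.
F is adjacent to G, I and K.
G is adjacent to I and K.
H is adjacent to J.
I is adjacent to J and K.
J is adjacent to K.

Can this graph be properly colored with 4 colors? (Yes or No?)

D, F, G, I, K are mutually adjacent (a clique of size 5), so at least 5 colors are needed.
So 4 colors are not enough.

No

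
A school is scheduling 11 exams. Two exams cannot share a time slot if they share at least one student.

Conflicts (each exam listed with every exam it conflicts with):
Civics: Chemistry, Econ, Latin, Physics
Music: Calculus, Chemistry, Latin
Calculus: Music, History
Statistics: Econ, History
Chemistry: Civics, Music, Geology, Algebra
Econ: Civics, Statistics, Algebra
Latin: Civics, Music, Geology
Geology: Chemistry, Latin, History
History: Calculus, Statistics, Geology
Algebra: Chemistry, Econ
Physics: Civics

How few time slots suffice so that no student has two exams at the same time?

The cycle History-Geology-Chemistry-Music-Calculus-History has odd length 5, so it cannot be 2-colored; at least 3 time slots are needed.
A valid assignment using 3 time slots: Civics=1, Music=1, Calculus=2, Statistics=3, Chemistry=2, Econ=2, Latin=2, Geology=3, History=1, Algebra=1, Physics=2. Every pair that conflicts lands in different time slots.

3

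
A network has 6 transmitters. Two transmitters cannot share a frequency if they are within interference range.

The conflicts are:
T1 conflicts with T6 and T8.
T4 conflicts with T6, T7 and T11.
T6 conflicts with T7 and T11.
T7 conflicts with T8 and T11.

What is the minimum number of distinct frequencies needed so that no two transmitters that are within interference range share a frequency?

T4, T6, T7, T11 are mutually in conflict, so at least 4 frequencies are needed.
A valid assignment using 4 frequencies: T1=2, T4=3, T6=1, T7=2, T8=1, T11=4. Every pair that conflicts lands in different frequencies.

4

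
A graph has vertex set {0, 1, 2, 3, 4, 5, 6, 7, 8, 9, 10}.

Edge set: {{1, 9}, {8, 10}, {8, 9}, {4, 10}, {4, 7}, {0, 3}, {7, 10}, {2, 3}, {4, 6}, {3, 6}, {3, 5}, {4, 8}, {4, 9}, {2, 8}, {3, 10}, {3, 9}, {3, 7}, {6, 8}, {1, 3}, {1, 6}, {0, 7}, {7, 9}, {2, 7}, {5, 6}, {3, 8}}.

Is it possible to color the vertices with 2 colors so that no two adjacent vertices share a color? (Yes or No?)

No

2, 3, 8 form a triangle, so at least 3 colors are needed.
So 2 colors are not enough.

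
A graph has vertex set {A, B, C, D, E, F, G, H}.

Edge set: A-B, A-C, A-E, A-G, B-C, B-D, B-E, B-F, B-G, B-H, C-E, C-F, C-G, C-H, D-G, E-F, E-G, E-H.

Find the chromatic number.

5

A, B, C, E, G are mutually adjacent (a clique of size 5), so at least 5 colors are needed.
5 colors suffice: color 1 → {B}; color 2 → {D, E}; color 3 → {C}; color 4 → {F, G, H}; color 5 → {A}. No two adjacent vertices share a color.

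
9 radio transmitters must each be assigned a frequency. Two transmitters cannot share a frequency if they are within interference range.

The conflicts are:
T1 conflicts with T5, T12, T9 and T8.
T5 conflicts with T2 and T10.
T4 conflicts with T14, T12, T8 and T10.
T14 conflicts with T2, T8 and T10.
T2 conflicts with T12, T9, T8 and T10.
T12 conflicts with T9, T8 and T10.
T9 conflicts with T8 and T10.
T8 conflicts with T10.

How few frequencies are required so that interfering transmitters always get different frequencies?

T2, T12, T9, T8, T10 are mutually in conflict, so at least 5 frequencies are needed.
Using 5 frequencies: T1=1, T5=2, T4=3, T14=4, T2=3, T12=4, T9=5, T8=2, T10=1. Each listed conflict is separated.

5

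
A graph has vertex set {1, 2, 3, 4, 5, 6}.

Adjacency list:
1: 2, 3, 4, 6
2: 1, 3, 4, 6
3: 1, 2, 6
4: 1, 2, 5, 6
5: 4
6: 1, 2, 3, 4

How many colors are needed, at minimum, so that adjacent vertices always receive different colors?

4

1, 2, 4, 6 are mutually adjacent (a clique of size 4), so at least 4 colors are needed.
4 colors suffice: color red → {3, 4}; color blue → {2, 5}; color green → {1}; color yellow → {6}. No two adjacent vertices share a color.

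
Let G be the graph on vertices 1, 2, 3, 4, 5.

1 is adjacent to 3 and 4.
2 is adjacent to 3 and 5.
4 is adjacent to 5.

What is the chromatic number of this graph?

3

The cycle 2-5-4-1-3-2 has odd length 5, so it cannot be 2-colored; at least 3 colors are needed.
3 colors suffice: color red → {3, 4}; color blue → {1, 5}; color green → {2}. Every edge joins two different colors.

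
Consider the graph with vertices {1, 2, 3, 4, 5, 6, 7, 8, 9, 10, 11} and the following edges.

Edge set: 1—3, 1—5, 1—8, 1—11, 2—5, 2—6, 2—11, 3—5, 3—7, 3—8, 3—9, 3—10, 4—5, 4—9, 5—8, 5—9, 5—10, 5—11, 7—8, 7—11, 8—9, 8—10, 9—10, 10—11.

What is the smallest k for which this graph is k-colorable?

3, 5, 8, 9, 10 are mutually adjacent (a clique of size 5), so at least 5 colors are needed.
5 colors suffice: color a → {5, 6, 7}; color b → {4, 8, 11}; color c → {2, 3}; color d → {1, 10}; color e → {9}. Each edge has distinct colors on its endpoints.

5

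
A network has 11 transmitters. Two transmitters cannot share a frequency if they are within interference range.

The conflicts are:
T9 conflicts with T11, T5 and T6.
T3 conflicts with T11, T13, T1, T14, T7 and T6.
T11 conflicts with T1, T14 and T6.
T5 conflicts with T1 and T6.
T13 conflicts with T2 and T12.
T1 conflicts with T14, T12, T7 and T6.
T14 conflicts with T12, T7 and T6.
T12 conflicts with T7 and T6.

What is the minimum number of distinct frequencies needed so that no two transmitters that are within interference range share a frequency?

5

T3, T11, T1, T14, T6 are mutually in conflict, so at least 5 frequencies are needed.
5 frequencies suffice: frequency 1 → {T9, T13, T1}; frequency 2 → {T2, T7, T6}; frequency 3 → {T5, T14}; frequency 4 → {T3, T12}; frequency 5 → {T11}. No two conflicting transmitters share a frequency.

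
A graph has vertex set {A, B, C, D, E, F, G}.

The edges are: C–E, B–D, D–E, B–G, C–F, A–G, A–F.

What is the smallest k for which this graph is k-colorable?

The cycle B-G-A-F-C-E-D-B has odd length 7, so it cannot be 2-colored; at least 3 colors are needed.
3 colors suffice: color 1 → {D, F, G}; color 2 → {A, B, E}; color 3 → {C}. Each edge has distinct colors on its endpoints.

3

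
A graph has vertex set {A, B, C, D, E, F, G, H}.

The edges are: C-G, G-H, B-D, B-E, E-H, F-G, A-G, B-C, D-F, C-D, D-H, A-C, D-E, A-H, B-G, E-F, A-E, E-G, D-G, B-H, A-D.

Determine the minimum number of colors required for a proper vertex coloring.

B, D, E, G, H are pairwise adjacent (a clique of size 5), so at least 5 colors are needed.
5 colors suffice: color 1 → {D}; color 2 → {G}; color 3 → {C, E}; color 4 → {A, B, F}; color 5 → {H}. No two adjacent vertices share a color.

5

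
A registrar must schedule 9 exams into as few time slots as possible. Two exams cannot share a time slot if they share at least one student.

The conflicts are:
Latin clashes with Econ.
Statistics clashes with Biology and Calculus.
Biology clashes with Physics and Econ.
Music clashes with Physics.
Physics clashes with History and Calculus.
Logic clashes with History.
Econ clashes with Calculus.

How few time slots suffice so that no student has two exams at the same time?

Econ and Calculus conflict, so at least 2 time slots are needed.
2 time slots suffice: time slot 1 → {Statistics, Physics, Logic, Econ}; time slot 2 → {Latin, Biology, Music, History, Calculus}. No two conflicting exams share a time slot.

2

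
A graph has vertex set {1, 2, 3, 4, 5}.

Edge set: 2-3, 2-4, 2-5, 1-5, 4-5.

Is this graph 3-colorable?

The chromatic number is 3. 2, 4, 5 are pairwise adjacent, so at least 3 colors are needed.
One proper 3-coloring: 1=red, 2=red, 3=blue, 4=green, 5=blue.
That is already a proper 3-coloring.

Yes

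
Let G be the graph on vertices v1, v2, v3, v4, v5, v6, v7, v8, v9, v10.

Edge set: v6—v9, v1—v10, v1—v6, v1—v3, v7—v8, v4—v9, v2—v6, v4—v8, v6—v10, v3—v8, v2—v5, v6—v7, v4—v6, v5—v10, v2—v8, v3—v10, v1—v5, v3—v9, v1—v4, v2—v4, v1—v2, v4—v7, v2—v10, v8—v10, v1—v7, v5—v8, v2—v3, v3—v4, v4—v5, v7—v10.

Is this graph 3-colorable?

No

v2, v3, v4, v8 form a clique, so at least 4 colors are needed.
So 3 colors are not enough.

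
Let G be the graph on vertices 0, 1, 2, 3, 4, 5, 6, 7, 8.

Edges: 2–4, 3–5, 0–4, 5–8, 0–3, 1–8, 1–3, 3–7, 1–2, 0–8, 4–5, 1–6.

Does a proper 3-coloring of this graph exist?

Yes

The chromatic number is 3. The cycle 2-4-0-8-1-2 has odd length 5, so it cannot be 2-colored; at least 3 colors are needed.
3 colors suffice: color a → {0, 1, 5, 7}; color b → {3, 4, 6, 8}; color c → {2}.
That is already a proper 3-coloring.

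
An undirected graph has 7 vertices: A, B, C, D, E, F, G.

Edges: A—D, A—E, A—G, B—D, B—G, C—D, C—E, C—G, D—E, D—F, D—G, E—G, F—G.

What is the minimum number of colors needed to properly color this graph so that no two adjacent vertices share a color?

A, D, E, G are mutually adjacent (a clique of size 4), so at least 4 colors are needed.
4 colors suffice: A=4, B=3, C=4, D=2, E=3, F=3, G=1. No two adjacent vertices share a color.

4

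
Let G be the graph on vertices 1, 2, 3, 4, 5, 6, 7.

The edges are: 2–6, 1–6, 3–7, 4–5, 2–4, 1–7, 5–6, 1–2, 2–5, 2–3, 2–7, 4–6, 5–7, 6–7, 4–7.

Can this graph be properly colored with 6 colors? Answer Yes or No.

The chromatic number is 5. 2, 4, 5, 6, 7 are pairwise adjacent (a clique of size 5), so at least 5 colors are needed.
One proper 5-coloring: 1=yellow, 2=red, 3=green, 4=yellow, 5=purple, 6=green, 7=blue.
Since 6 ≥ 5, a proper 6-coloring certainly exists.

Yes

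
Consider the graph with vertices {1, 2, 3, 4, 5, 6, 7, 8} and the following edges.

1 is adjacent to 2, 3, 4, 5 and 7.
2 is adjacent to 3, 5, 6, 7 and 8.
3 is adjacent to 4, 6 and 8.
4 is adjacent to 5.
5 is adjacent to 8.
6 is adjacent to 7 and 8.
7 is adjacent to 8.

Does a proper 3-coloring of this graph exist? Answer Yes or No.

No

2, 3, 6, 8 are mutually adjacent (a clique of size 4), so at least 4 colors are needed.
So 3 colors are not enough.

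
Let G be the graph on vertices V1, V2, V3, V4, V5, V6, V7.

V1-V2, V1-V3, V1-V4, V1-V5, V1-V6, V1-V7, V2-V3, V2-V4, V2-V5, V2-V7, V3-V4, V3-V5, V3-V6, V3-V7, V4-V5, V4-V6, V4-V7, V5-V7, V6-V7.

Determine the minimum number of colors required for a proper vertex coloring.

V1, V2, V3, V4, V5, V7 form a clique, so at least 6 colors are needed.
6 colors suffice: color 1 → {V7}; color 2 → {V3}; color 3 → {V4}; color 4 → {V1}; color 5 → {V2, V6}; color 6 → {V5}. No two adjacent vertices share a color.

6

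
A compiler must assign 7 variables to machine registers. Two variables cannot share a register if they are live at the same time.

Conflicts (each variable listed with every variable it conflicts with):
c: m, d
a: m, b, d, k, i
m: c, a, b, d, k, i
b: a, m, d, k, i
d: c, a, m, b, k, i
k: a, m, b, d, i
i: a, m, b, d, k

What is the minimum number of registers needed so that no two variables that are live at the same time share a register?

6

a, m, b, d, k, i all conflict with each other, so at least 6 registers are needed.
Using 6 registers: c=3, a=3, m=1, b=5, d=2, k=6, i=4. Each listed conflict is separated.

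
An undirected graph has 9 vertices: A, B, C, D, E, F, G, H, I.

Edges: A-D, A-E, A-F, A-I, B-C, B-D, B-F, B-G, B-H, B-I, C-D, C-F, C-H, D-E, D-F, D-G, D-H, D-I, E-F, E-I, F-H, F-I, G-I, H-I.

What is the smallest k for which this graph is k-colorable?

5

B, C, D, F, H form a clique, so at least 5 colors are needed.
5 colors suffice: color 1 → {D}; color 2 → {F, G}; color 3 → {C, I}; color 4 → {A, B}; color 5 → {E, H}. Every edge joins two different colors.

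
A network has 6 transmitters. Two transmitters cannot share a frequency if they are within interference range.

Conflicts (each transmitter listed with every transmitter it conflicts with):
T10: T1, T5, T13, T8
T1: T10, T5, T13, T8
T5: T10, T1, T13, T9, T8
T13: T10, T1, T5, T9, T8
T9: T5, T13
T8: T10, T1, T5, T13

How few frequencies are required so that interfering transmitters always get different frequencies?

5

T10, T1, T5, T13, T8 all conflict with each other, so at least 5 frequencies are needed.
5 frequencies suffice: frequency 1 → {T13}; frequency 2 → {T5}; frequency 3 → {T9, T8}; frequency 4 → {T10}; frequency 5 → {T1}. Each listed conflict is separated.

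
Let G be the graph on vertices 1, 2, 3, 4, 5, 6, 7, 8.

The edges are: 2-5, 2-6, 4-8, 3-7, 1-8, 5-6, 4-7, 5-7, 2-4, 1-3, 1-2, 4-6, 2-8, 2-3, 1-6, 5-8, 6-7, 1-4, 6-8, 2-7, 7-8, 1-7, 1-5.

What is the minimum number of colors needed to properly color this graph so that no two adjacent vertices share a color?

1, 2, 5, 6, 7, 8 are pairwise adjacent (a clique of size 6), so at least 6 colors are needed.
6 colors suffice: color a → {7}; color b → {1}; color c → {2}; color d → {3, 6}; color e → {8}; color f → {4, 5}. Every edge joins two different colors.

6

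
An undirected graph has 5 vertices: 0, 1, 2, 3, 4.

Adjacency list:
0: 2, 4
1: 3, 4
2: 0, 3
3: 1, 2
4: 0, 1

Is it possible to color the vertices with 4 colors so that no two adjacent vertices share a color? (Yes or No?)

The chromatic number is 3. The cycle 3-2-0-4-1-3 has odd length 5, so it cannot be 2-colored; at least 3 colors are needed.
A valid assignment using 3 colors: 0=a, 1=a, 2=b, 3=c, 4=b.
Since 4 ≥ 3, a proper 4-coloring certainly exists.

Yes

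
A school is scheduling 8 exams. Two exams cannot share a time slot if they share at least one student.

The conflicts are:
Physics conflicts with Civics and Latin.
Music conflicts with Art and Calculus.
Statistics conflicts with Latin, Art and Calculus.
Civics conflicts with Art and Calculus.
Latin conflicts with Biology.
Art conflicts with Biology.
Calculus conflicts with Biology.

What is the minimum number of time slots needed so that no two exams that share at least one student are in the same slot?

3

The cycle Latin-Statistics-Calculus-Civics-Physics-Latin has odd length 5, so it cannot be 2-colored; at least 3 time slots are needed.
3 time slots suffice: Physics=3, Music=2, Statistics=2, Civics=2, Latin=1, Art=1, Calculus=1, Biology=2. Every pair that conflicts lands in different time slots.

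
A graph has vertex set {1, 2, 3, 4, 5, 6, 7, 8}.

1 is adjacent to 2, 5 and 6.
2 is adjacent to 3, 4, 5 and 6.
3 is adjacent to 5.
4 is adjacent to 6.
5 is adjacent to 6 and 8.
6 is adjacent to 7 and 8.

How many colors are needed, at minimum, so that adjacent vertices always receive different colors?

1, 2, 5, 6 are mutually adjacent (a clique of size 4), so at least 4 colors are needed.
4 colors suffice: color a → {3, 6}; color b → {4, 5, 7}; color c → {2, 8}; color d → {1}. Each edge has distinct colors on its endpoints.

4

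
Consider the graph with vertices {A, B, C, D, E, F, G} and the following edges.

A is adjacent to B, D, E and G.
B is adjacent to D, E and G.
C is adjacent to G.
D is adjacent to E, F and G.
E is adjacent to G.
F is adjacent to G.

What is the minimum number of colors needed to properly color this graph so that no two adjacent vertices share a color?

5

A, B, D, E, G are mutually adjacent (a clique of size 5), so at least 5 colors are needed.
A valid assignment using 5 colors: A=5, B=3, C=2, D=2, E=4, F=3, G=1. Every edge joins two different colors.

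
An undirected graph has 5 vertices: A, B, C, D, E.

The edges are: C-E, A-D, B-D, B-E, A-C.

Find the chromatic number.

The cycle E-B-D-A-C-E has odd length 5, so it cannot be 2-colored; at least 3 colors are needed.
One proper 3-coloring: A=green, B=blue, C=blue, D=red, E=red. Every edge joins two different colors.

3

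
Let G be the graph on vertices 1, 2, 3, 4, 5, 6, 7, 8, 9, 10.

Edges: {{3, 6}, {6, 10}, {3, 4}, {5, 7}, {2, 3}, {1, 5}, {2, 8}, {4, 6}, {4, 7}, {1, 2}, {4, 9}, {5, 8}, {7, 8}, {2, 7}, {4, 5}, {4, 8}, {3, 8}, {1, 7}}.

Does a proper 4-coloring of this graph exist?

The chromatic number is 4. 4, 5, 7, 8 are mutually adjacent (a clique of size 4), so at least 4 colors are needed.
One proper 4-coloring: 1=blue, 2=red, 3=green, 4=red, 5=yellow, 6=blue, 7=green, 8=blue, 9=blue, 10=red.
That is already a proper 4-coloring.

Yes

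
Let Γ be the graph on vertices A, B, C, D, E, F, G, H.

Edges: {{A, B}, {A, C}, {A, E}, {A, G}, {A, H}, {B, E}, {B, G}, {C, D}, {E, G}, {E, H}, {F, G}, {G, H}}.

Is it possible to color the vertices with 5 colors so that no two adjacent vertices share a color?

Yes

The chromatic number is 4. A, B, E, G are pairwise adjacent (a clique of size 4), so at least 4 colors are needed.
One proper 4-coloring: A=2, B=4, C=1, D=2, E=3, F=2, G=1, H=4.
Since 5 ≥ 4, a proper 5-coloring certainly exists.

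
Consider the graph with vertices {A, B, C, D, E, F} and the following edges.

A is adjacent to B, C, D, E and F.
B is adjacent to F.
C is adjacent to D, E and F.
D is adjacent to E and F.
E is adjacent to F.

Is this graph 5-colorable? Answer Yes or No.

The chromatic number is 5. A, C, D, E, F are pairwise adjacent (a clique of size 5), so at least 5 colors are needed.
A valid assignment using 5 colors: A=1, B=3, C=4, D=5, E=3, F=2.
That is already a proper 5-coloring.

Yes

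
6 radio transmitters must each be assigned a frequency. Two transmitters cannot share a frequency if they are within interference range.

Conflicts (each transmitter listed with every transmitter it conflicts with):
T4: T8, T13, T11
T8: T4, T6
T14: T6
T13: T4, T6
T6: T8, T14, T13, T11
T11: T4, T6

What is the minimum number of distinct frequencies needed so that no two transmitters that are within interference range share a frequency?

2

T13 and T6 conflict, so at least 2 frequencies are needed.
Using 2 frequencies: T4=1, T8=2, T14=2, T13=2, T6=1, T11=2. No two conflicting transmitters share a frequency.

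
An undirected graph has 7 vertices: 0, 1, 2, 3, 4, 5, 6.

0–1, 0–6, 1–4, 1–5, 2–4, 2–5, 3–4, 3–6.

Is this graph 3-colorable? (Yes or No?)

Yes

The chromatic number is 3. The cycle 0-6-3-4-1-0 has odd length 5, so it cannot be 2-colored; at least 3 colors are needed.
3 colors suffice: color red → {1, 2, 3}; color blue → {4, 5, 6}; color green → {0}.
That is already a proper 3-coloring.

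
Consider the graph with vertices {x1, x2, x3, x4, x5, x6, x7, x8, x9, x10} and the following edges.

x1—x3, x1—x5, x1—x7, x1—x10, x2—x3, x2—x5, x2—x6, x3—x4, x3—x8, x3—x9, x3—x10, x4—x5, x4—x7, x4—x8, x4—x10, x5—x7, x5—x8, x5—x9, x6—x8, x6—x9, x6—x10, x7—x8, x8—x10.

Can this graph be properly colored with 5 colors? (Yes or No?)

The chromatic number is 4. x4, x5, x7, x8 form a clique, so at least 4 colors are needed.
A valid assignment using 4 colors: x1=red, x2=red, x3=blue, x4=yellow, x5=blue, x6=blue, x7=green, x8=red, x9=red, x10=green.
Since 5 ≥ 4, a proper 5-coloring certainly exists.

Yes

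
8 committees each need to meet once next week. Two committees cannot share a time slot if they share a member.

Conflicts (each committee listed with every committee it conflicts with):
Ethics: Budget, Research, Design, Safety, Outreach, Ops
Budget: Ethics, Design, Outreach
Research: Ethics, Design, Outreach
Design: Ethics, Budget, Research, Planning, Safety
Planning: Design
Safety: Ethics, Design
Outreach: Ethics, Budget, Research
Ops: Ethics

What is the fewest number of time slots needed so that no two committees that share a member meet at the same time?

3

Ethics, Budget, Outreach are mutually in conflict, so at least 3 time slots are needed.
A valid assignment using 3 time slots: Ethics=1, Budget=3, Research=3, Design=2, Planning=1, Safety=3, Outreach=2, Ops=2. Every pair that conflicts lands in different time slots.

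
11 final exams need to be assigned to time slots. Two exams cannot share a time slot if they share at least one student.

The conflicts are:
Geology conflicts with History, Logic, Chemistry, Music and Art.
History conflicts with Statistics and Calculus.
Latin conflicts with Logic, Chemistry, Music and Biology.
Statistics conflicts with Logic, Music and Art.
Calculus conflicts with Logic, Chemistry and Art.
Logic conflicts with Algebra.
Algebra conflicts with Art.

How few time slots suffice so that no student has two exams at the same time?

Latin and Music conflict, so at least 2 time slots are needed.
A valid assignment using 2 time slots: Geology=2, History=1, Latin=2, Statistics=2, Calculus=2, Logic=1, Chemistry=1, Music=1, Algebra=2, Art=1, Biology=1. Each listed conflict is separated.

2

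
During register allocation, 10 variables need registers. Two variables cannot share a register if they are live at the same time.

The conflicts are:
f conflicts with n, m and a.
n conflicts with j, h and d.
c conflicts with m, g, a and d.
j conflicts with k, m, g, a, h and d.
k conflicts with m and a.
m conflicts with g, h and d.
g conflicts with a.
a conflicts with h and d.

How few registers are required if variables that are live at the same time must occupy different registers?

n, j, d are mutually in conflict, so at least 3 registers are needed.
A valid assignment using 3 registers: f=2, n=1, c=2, j=2, k=3, m=1, g=3, a=1, h=3, d=3. No two conflicting variables share a register.

3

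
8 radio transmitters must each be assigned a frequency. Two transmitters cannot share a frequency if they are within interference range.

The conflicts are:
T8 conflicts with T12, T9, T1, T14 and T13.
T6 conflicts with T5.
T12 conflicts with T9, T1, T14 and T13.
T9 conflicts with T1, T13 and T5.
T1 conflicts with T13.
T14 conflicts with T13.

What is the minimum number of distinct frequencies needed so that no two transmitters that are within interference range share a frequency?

5

T8, T12, T9, T1, T13 pairwise conflict, so at least 5 frequencies are needed.
5 frequencies suffice: frequency 1 → {T12, T5}; frequency 2 → {T8, T6}; frequency 3 → {T9, T14}; frequency 4 → {T13}; frequency 5 → {T1}. Each listed conflict is separated.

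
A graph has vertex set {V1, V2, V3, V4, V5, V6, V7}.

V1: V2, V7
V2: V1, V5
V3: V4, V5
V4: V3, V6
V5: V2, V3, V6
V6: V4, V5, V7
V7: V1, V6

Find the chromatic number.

3

The cycle V2-V5-V6-V7-V1-V2 has odd length 5, so it cannot be 2-colored; at least 3 colors are needed.
One proper 3-coloring: V1=1, V2=3, V3=1, V4=2, V5=2, V6=1, V7=2. Every edge joins two different colors.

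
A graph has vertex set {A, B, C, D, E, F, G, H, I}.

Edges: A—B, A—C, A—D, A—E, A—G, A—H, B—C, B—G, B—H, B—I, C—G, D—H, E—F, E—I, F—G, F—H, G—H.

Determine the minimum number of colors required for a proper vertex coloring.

A, B, C, G are pairwise adjacent (a clique of size 4), so at least 4 colors are needed.
A valid assignment using 4 colors: A=red, B=blue, C=green, D=blue, E=blue, F=red, G=yellow, H=green, I=red. No two adjacent vertices share a color.

4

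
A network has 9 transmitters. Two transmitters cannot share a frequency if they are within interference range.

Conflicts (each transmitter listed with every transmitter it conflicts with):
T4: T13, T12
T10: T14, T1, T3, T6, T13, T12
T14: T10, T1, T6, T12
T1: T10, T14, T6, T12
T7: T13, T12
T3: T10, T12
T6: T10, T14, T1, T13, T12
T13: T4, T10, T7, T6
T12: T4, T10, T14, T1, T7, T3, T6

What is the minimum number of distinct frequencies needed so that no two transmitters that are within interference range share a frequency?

5

T10, T14, T1, T6, T12 all conflict with each other, so at least 5 frequencies are needed.
A valid assignment using 5 frequencies: T4=2, T10=2, T14=5, T1=4, T7=2, T3=3, T6=3, T13=1, T12=1. Each listed conflict is separated.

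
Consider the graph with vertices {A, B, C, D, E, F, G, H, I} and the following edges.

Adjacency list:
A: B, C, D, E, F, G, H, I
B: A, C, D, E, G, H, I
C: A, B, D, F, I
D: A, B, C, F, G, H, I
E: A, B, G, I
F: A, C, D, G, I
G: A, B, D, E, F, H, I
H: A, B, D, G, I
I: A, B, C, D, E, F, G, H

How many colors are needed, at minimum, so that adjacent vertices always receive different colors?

6

A, B, D, G, H, I are pairwise adjacent (a clique of size 6), so at least 6 colors are needed.
One proper 6-coloring: A=1, B=5, C=3, D=4, E=4, F=5, G=3, H=6, I=2. Every edge joins two different colors.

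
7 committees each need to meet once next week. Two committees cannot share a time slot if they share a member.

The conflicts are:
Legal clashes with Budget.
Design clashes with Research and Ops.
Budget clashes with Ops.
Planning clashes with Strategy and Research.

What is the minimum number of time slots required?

2

Legal and Budget conflict, so at least 2 time slots are needed.
2 time slots suffice: time slot 1 → {Design, Budget, Planning}; time slot 2 → {Legal, Strategy, Research, Ops}. Each listed conflict is separated.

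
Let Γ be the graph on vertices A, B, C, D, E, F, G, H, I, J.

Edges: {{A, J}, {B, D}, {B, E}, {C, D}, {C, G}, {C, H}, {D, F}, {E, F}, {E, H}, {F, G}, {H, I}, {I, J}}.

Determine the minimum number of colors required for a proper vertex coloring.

3

The cycle H-C-G-F-E-H has odd length 5, so it cannot be 2-colored; at least 3 colors are needed.
3 colors suffice: A=1, B=3, C=1, D=2, E=1, F=3, G=2, H=2, I=1, J=2. Each edge has distinct colors on its endpoints.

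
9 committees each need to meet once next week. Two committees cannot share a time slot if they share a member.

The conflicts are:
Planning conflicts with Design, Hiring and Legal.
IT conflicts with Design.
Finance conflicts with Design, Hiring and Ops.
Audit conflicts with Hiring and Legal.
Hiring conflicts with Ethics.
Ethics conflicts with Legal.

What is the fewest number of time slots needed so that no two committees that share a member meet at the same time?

2

Planning and Hiring conflict, so at least 2 time slots are needed.
2 time slots suffice: Planning=2, IT=2, Finance=2, Design=1, Audit=2, Hiring=1, Ethics=2, Legal=1, Ops=1. Every pair that conflicts lands in different time slots.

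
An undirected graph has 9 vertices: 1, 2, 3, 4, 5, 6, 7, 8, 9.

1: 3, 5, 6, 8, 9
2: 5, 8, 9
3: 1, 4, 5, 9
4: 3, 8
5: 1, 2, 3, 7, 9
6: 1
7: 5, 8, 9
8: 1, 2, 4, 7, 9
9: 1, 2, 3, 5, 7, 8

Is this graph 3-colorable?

1, 3, 5, 9 form a clique, so at least 4 colors are needed.
So 3 colors are not enough.

No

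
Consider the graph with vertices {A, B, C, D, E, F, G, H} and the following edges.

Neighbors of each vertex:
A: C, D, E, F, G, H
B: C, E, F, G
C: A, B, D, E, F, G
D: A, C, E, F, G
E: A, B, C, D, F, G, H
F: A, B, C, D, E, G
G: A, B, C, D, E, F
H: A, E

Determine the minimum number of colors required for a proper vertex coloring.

6

A, C, D, E, F, G form a clique, so at least 6 colors are needed.
6 colors suffice: color 1 → {E}; color 2 → {G, H}; color 3 → {C}; color 4 → {A, B}; color 5 → {F}; color 6 → {D}. No two adjacent vertices share a color.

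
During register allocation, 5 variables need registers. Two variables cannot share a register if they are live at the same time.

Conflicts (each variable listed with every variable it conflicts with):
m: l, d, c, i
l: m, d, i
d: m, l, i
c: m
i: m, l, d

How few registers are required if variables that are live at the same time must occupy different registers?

m, l, d, i all conflict with each other, so at least 4 registers are needed.
4 registers suffice: m=1, l=3, d=4, c=2, i=2. Every pair that conflicts lands in different registers.

4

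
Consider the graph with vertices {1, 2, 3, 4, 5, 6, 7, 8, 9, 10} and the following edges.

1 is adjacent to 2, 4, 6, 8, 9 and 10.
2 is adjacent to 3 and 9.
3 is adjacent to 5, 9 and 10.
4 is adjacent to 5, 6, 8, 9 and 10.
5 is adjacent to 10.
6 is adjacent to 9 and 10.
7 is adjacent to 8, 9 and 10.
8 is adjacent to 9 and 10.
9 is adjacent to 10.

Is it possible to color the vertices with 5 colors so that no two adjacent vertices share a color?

The chromatic number is 5. 1, 4, 8, 9, 10 form a clique, so at least 5 colors are needed.
5 colors suffice: color a → {2, 10}; color b → {5, 9}; color c → {3, 4, 7}; color d → {1}; color e → {6, 8}.
That is already a proper 5-coloring.

Yes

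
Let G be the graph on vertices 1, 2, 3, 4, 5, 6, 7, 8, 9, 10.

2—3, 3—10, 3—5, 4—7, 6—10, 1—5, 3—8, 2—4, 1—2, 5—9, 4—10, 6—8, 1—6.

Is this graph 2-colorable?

The cycle 1-6-8-3-2-1 has odd length 5, so it cannot be 2-colored; at least 3 colors are needed.
So 2 colors are not enough.

No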